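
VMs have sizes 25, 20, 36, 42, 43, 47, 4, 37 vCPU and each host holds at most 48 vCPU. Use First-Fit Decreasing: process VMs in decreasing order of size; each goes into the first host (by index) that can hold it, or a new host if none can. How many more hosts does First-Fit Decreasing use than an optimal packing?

0

First-Fit Decreasing: [47] [43,4] [42] [37] [36] [25,20] → 6 hosts.
Total size 254 vCPU; any packing needs at least ⌈254/48⌉ = 6 hosts.
So 6 is already optimal.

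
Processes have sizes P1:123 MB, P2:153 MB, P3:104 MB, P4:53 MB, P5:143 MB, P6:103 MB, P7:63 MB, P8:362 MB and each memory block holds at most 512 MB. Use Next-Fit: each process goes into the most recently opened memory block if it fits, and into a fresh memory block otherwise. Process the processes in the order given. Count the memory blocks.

3

Put P1 (123 MB) in memory block 1; 389 MB remain.
Put P2 (153 MB) in memory block 1; 236 MB remain.
Put P3 (104 MB) in memory block 1; 132 MB remain.
Put P4 (53 MB) in memory block 1; 79 MB remain.
Put P5 (143 MB) in memory block 2; 369 MB remain.
Put P6 (103 MB) in memory block 2; 266 MB remain.
Put P7 (63 MB) in memory block 2; 203 MB remain.
Put P8 (362 MB) in memory block 3; 150 MB remain.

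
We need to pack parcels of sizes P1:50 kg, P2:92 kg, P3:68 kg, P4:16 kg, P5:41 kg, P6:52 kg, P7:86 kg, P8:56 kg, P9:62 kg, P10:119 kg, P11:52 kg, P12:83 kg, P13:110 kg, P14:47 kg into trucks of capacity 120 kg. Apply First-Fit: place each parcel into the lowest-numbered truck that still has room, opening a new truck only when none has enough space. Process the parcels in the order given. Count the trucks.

Put P1 (50 kg) in truck 1; 70 kg remain.
Put P2 (92 kg) in truck 2; 28 kg remain.
Put P3 (68 kg) in truck 1; 2 kg remain.
Put P4 (16 kg) in truck 2; 12 kg remain.
Put P5 (41 kg) in truck 3; 79 kg remain.
Put P6 (52 kg) in truck 3; 27 kg remain.
Put P7 (86 kg) in truck 4; 34 kg remain.
Put P8 (56 kg) in truck 5; 64 kg remain.
Put P9 (62 kg) in truck 5; 2 kg remain.
Put P10 (119 kg) in truck 6; 1 kg remain.
Put P11 (52 kg) in truck 7; 68 kg remain.
Put P12 (83 kg) in truck 8; 37 kg remain.
Put P13 (110 kg) in truck 9; 10 kg remain.
Put P14 (47 kg) in truck 7; 21 kg remain.

9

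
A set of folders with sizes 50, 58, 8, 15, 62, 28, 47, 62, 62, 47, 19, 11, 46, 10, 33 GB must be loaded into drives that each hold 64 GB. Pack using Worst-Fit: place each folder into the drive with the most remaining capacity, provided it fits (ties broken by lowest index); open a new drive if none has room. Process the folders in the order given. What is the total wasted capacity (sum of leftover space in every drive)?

82

50 GB → drive 1 (remaining 14 GB)
58 GB → drive 2 (remaining 6 GB)
8 GB → drive 1 (remaining 6 GB)
15 GB → drive 3 (remaining 49 GB)
62 GB → drive 4 (remaining 2 GB)
28 GB → drive 3 (remaining 21 GB)
47 GB → drive 5 (remaining 17 GB)
62 GB → drive 6 (remaining 2 GB)
62 GB → drive 7 (remaining 2 GB)
47 GB → drive 8 (remaining 17 GB)
19 GB → drive 3 (remaining 2 GB)
11 GB → drive 5 (remaining 6 GB)
46 GB → drive 9 (remaining 18 GB)
10 GB → drive 9 (remaining 8 GB)
33 GB → drive 10 (remaining 31 GB)
10 drives × 64 GB = 640 GB; used 558 GB; unused 82 GB.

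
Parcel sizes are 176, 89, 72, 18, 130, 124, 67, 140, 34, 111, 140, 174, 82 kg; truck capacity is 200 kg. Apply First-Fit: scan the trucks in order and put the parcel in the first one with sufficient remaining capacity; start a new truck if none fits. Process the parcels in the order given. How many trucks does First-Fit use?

truck 1: place 176 kg, 24 kg left
truck 2: place 89 kg, 111 kg left
truck 2: place 72 kg, 39 kg left
truck 1: place 18 kg, 6 kg left
truck 3: place 130 kg, 70 kg left
truck 4: place 124 kg, 76 kg left
truck 3: place 67 kg, 3 kg left
truck 5: place 140 kg, 60 kg left
truck 2: place 34 kg, 5 kg left
truck 6: place 111 kg, 89 kg left
truck 7: place 140 kg, 60 kg left
truck 8: place 174 kg, 26 kg left
truck 6: place 82 kg, 7 kg left
Final trucks: [176,18] [89,72,34] [130,67] [124] [140] [111,82] [140] [174].

8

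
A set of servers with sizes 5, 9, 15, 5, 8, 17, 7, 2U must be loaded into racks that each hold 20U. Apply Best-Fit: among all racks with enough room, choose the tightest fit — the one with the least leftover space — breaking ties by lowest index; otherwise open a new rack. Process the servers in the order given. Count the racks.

rack 1: place 5U, 15U left
rack 1: place 9U, 6U left
rack 2: place 15U, 5U left
rack 2: place 5U, 0U left
rack 3: place 8U, 12U left
rack 4: place 17U, 3U left
rack 3: place 7U, 5U left
rack 4: place 2U, 1U left

4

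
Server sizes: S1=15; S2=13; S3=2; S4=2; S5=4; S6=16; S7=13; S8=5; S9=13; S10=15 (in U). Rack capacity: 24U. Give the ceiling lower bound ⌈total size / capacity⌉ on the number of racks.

Total size = 15 + 13 + 2 + 2 + 4 + 16 + 13 + 5 + 13 + 15 = 98U.
⌈98 / 24⌉ = 5.

5 racks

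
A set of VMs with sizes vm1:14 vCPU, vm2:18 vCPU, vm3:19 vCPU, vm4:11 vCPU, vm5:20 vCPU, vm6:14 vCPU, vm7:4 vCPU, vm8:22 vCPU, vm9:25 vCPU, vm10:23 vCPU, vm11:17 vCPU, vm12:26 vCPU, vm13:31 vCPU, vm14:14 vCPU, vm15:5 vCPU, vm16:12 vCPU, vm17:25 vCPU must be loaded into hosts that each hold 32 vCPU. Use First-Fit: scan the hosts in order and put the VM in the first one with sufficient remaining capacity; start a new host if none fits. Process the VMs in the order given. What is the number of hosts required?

11 hosts

host 1: place vm1 (14 vCPU), 18 vCPU left
host 1: place vm2 (18 vCPU), 0 vCPU left
host 2: place vm3 (19 vCPU), 13 vCPU left
host 2: place vm4 (11 vCPU), 2 vCPU left
host 3: place vm5 (20 vCPU), 12 vCPU left
host 4: place vm6 (14 vCPU), 18 vCPU left
host 3: place vm7 (4 vCPU), 8 vCPU left
host 5: place vm8 (22 vCPU), 10 vCPU left
host 6: place vm9 (25 vCPU), 7 vCPU left
host 7: place vm10 (23 vCPU), 9 vCPU left
host 4: place vm11 (17 vCPU), 1 vCPU left
host 8: place vm12 (26 vCPU), 6 vCPU left
host 9: place vm13 (31 vCPU), 1 vCPU left
host 10: place vm14 (14 vCPU), 18 vCPU left
host 3: place vm15 (5 vCPU), 3 vCPU left
host 10: place vm16 (12 vCPU), 6 vCPU left
host 11: place vm17 (25 vCPU), 7 vCPU left
Final hosts: [14,18] [19,11] [20,4,5] [14,17] [22] [25] [23] [26] [31] [14,12] [25].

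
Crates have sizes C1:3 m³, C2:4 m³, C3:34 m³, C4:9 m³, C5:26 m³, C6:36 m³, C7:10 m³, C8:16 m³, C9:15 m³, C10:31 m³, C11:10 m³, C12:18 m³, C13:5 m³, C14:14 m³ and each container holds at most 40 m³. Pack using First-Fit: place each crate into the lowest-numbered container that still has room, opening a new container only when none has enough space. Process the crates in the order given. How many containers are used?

container 1: place C1 (3 m³), 37 m³ left
container 1: place C2 (4 m³), 33 m³ left
container 2: place C3 (34 m³), 6 m³ left
container 1: place C4 (9 m³), 24 m³ left
container 3: place C5 (26 m³), 14 m³ left
container 4: place C6 (36 m³), 4 m³ left
container 1: place C7 (10 m³), 14 m³ left
container 5: place C8 (16 m³), 24 m³ left
container 5: place C9 (15 m³), 9 m³ left
container 6: place C10 (31 m³), 9 m³ left
container 1: place C11 (10 m³), 4 m³ left
container 7: place C12 (18 m³), 22 m³ left
container 2: place C13 (5 m³), 1 m³ left
container 3: place C14 (14 m³), 0 m³ left
Final containers: [3,4,9,10,10] [34,5] [26,14] [36] [16,15] [31] [18].

7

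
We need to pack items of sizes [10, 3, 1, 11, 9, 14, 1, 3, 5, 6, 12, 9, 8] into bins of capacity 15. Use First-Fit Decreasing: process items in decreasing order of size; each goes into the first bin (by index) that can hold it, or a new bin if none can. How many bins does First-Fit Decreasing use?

7

Sorted descending: 14, 12, 11, 10, 9, 9, 8, 6, 5, 3, 3, 1, 1.
bin 1: place 14, 1 left
bin 2: place 12, 3 left
bin 3: place 11, 4 left
bin 4: place 10, 5 left
bin 5: place 9, 6 left
bin 6: place 9, 6 left
bin 7: place 8, 7 left
bin 5: place 6, 0 left
bin 4: place 5, 0 left
bin 2: place 3, 0 left
bin 3: place 3, 1 left
bin 1: place 1, 0 left
bin 3: place 1, 0 left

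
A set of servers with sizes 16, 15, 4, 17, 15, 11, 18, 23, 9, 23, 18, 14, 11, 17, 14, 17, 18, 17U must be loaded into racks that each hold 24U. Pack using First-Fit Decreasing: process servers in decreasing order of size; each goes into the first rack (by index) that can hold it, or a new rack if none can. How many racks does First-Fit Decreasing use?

15

Sorted descending: 23, 23, 18, 18, 18, 17, 17, 17, 17, 16, 15, 15, 14, 14, 11, 11, 9, 4.
rack 1: place 23U, 1U left
rack 2: place 23U, 1U left
rack 3: place 18U, 6U left
rack 4: place 18U, 6U left
rack 5: place 18U, 6U left
rack 6: place 17U, 7U left
rack 7: place 17U, 7U left
rack 8: place 17U, 7U left
rack 9: place 17U, 7U left
rack 10: place 16U, 8U left
rack 11: place 15U, 9U left
rack 12: place 15U, 9U left
rack 13: place 14U, 10U left
rack 14: place 14U, 10U left
rack 15: place 11U, 13U left
rack 15: place 11U, 2U left
rack 11: place 9U, 0U left
rack 3: place 4U, 2U left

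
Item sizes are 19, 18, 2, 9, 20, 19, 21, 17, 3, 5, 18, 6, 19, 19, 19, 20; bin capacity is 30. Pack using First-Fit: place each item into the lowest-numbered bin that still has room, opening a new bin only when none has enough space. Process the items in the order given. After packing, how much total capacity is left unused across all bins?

96

Put 19 in bin 1; 11 remain.
Put 18 in bin 2; 12 remain.
Put 2 in bin 1; 9 remain.
Put 9 in bin 1; 0 remain.
Put 20 in bin 3; 10 remain.
Put 19 in bin 4; 11 remain.
Put 21 in bin 5; 9 remain.
Put 17 in bin 6; 13 remain.
Put 3 in bin 2; 9 remain.
Put 5 in bin 2; 4 remain.
Put 18 in bin 7; 12 remain.
Put 6 in bin 3; 4 remain.
Put 19 in bin 8; 11 remain.
Put 19 in bin 9; 11 remain.
Put 19 in bin 10; 11 remain.
Put 20 in bin 11; 10 remain.
11 bins × 30 = 330; used 234; unused 96.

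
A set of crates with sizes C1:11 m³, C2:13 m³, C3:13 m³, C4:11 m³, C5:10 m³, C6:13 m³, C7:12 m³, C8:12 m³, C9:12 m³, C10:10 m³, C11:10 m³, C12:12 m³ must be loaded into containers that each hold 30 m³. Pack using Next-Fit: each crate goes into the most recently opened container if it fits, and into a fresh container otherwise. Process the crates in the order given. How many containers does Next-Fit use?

C1 (11 m³) → container 1 (remaining 19 m³)
C2 (13 m³) → container 1 (remaining 6 m³)
C3 (13 m³) → container 2 (remaining 17 m³)
C4 (11 m³) → container 2 (remaining 6 m³)
C5 (10 m³) → container 3 (remaining 20 m³)
C6 (13 m³) → container 3 (remaining 7 m³)
C7 (12 m³) → container 4 (remaining 18 m³)
C8 (12 m³) → container 4 (remaining 6 m³)
C9 (12 m³) → container 5 (remaining 18 m³)
C10 (10 m³) → container 5 (remaining 8 m³)
C11 (10 m³) → container 6 (remaining 20 m³)
C12 (12 m³) → container 6 (remaining 8 m³)
Final containers: [11,13] [13,11] [10,13] [12,12] [12,10] [10,12].

6 containers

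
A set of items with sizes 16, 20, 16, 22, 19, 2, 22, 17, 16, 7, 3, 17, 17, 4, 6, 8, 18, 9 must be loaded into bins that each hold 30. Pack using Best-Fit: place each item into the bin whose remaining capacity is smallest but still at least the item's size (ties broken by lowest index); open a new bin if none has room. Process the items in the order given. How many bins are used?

11 bins

Put 16 in bin 1; 14 remain.
Put 20 in bin 2; 10 remain.
Put 16 in bin 3; 14 remain.
Put 22 in bin 4; 8 remain.
Put 19 in bin 5; 11 remain.
Put 2 in bin 4; 6 remain.
Put 22 in bin 6; 8 remain.
Put 17 in bin 7; 13 remain.
Put 16 in bin 8; 14 remain.
Put 7 in bin 6; 1 remain.
Put 3 in bin 4; 3 remain.
Put 17 in bin 9; 13 remain.
Put 17 in bin 10; 13 remain.
Put 4 in bin 2; 6 remain.
Put 6 in bin 2; 0 remain.
Put 8 in bin 5; 3 remain.
Put 18 in bin 11; 12 remain.
Put 9 in bin 11; 3 remain.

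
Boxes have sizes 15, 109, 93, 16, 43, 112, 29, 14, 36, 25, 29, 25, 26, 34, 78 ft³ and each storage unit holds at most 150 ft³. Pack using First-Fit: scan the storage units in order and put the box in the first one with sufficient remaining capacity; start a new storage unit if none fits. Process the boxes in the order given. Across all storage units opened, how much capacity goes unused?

66

15 ft³ → storage unit 1 (remaining 135 ft³)
109 ft³ → storage unit 1 (remaining 26 ft³)
93 ft³ → storage unit 2 (remaining 57 ft³)
16 ft³ → storage unit 1 (remaining 10 ft³)
43 ft³ → storage unit 2 (remaining 14 ft³)
112 ft³ → storage unit 3 (remaining 38 ft³)
29 ft³ → storage unit 3 (remaining 9 ft³)
14 ft³ → storage unit 2 (remaining 0 ft³)
36 ft³ → storage unit 4 (remaining 114 ft³)
25 ft³ → storage unit 4 (remaining 89 ft³)
29 ft³ → storage unit 4 (remaining 60 ft³)
25 ft³ → storage unit 4 (remaining 35 ft³)
26 ft³ → storage unit 4 (remaining 9 ft³)
34 ft³ → storage unit 5 (remaining 116 ft³)
78 ft³ → storage unit 5 (remaining 38 ft³)
5 storage units × 150 ft³ = 750 ft³; used 684 ft³; unused 66 ft³.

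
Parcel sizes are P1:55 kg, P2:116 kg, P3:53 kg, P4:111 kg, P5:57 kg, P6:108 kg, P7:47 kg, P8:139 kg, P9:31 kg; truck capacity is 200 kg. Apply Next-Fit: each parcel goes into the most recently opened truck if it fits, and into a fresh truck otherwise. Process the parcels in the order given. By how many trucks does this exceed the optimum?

1

Next-Fit: [55,116] [53,111] [57,108] [47,139] [31] → 5 trucks.
Total size 717 kg; any packing needs at least ⌈717/200⌉ = 4 trucks.
An optimal packing achieves that bound: [139,57] [116,55] [111,53,31] [108,47] → 4 trucks.
Excess: 5 − 4 = 1.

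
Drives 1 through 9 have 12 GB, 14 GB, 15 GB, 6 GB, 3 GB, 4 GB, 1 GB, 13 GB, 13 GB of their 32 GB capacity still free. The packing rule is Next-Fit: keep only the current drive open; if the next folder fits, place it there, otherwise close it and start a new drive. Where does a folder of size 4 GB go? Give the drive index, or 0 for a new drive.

9

Next-Fit only looks at drive 9, which has 13 GB free.
4 GB fits there.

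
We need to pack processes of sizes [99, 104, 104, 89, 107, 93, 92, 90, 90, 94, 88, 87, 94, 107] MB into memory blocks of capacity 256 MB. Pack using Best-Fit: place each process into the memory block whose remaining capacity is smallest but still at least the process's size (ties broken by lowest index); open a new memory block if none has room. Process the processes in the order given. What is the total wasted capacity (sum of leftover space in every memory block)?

454

99 MB → memory block 1 (remaining 157 MB)
104 MB → memory block 1 (remaining 53 MB)
104 MB → memory block 2 (remaining 152 MB)
89 MB → memory block 2 (remaining 63 MB)
107 MB → memory block 3 (remaining 149 MB)
93 MB → memory block 3 (remaining 56 MB)
92 MB → memory block 4 (remaining 164 MB)
90 MB → memory block 4 (remaining 74 MB)
90 MB → memory block 5 (remaining 166 MB)
94 MB → memory block 5 (remaining 72 MB)
88 MB → memory block 6 (remaining 168 MB)
87 MB → memory block 6 (remaining 81 MB)
94 MB → memory block 7 (remaining 162 MB)
107 MB → memory block 7 (remaining 55 MB)
7 memory blocks × 256 MB = 1792 MB; used 1338 MB; unused 454 MB.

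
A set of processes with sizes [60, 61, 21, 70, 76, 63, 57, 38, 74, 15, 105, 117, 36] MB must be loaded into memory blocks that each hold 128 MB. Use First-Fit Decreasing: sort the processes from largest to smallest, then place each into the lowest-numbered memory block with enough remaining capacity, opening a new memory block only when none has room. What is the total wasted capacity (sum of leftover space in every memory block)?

Sorted descending: 117, 105, 76, 74, 70, 63, 61, 60, 57, 38, 36, 21, 15.
Put 117 MB in memory block 1; 11 MB remain.
Put 105 MB in memory block 2; 23 MB remain.
Put 76 MB in memory block 3; 52 MB remain.
Put 74 MB in memory block 4; 54 MB remain.
Put 70 MB in memory block 5; 58 MB remain.
Put 63 MB in memory block 6; 65 MB remain.
Put 61 MB in memory block 6; 4 MB remain.
Put 60 MB in memory block 7; 68 MB remain.
Put 57 MB in memory block 5; 1 MB remain.
Put 38 MB in memory block 3; 14 MB remain.
Put 36 MB in memory block 4; 18 MB remain.
Put 21 MB in memory block 2; 2 MB remain.
Put 15 MB in memory block 4; 3 MB remain.
7 memory blocks × 128 MB = 896 MB; used 793 MB; unused 103 MB.

103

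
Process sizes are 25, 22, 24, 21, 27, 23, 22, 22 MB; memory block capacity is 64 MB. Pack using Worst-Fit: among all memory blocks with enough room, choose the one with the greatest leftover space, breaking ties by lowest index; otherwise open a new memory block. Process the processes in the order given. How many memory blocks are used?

25 MB → memory block 1 (remaining 39 MB)
22 MB → memory block 1 (remaining 17 MB)
24 MB → memory block 2 (remaining 40 MB)
21 MB → memory block 2 (remaining 19 MB)
27 MB → memory block 3 (remaining 37 MB)
23 MB → memory block 3 (remaining 14 MB)
22 MB → memory block 4 (remaining 42 MB)
22 MB → memory block 4 (remaining 20 MB)

4 memory blocks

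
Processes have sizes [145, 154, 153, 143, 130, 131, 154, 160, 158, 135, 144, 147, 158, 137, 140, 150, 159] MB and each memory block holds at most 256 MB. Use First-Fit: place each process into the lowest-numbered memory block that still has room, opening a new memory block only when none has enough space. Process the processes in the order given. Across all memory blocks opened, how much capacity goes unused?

1854

memory block 1: place 145 MB, 111 MB left
memory block 2: place 154 MB, 102 MB left
memory block 3: place 153 MB, 103 MB left
memory block 4: place 143 MB, 113 MB left
memory block 5: place 130 MB, 126 MB left
memory block 6: place 131 MB, 125 MB left
memory block 7: place 154 MB, 102 MB left
memory block 8: place 160 MB, 96 MB left
memory block 9: place 158 MB, 98 MB left
memory block 10: place 135 MB, 121 MB left
memory block 11: place 144 MB, 112 MB left
memory block 12: place 147 MB, 109 MB left
memory block 13: place 158 MB, 98 MB left
memory block 14: place 137 MB, 119 MB left
memory block 15: place 140 MB, 116 MB left
memory block 16: place 150 MB, 106 MB left
memory block 17: place 159 MB, 97 MB left
17 memory blocks × 256 MB = 4352 MB; used 2498 MB; unused 1854 MB.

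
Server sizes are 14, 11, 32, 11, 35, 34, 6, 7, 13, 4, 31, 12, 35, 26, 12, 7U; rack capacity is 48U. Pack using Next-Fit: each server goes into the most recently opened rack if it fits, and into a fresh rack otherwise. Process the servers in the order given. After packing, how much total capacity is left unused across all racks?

rack 1: place 14U, 34U left
rack 1: place 11U, 23U left
rack 2: place 32U, 16U left
rack 2: place 11U, 5U left
rack 3: place 35U, 13U left
rack 4: place 34U, 14U left
rack 4: place 6U, 8U left
rack 4: place 7U, 1U left
rack 5: place 13U, 35U left
rack 5: place 4U, 31U left
rack 5: place 31U, 0U left
rack 6: place 12U, 36U left
rack 6: place 35U, 1U left
rack 7: place 26U, 22U left
rack 7: place 12U, 10U left
rack 7: place 7U, 3U left
7 racks × 48U = 336U; used 290U; unused 46U.

46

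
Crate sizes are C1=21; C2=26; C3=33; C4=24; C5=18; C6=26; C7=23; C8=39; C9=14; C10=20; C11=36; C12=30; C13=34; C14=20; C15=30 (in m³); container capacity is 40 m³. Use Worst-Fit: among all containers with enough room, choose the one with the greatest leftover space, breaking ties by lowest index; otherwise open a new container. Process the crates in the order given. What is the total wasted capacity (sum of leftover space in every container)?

86

container 1: place C1 (21 m³), 19 m³ left
container 2: place C2 (26 m³), 14 m³ left
container 3: place C3 (33 m³), 7 m³ left
container 4: place C4 (24 m³), 16 m³ left
container 1: place C5 (18 m³), 1 m³ left
container 5: place C6 (26 m³), 14 m³ left
container 6: place C7 (23 m³), 17 m³ left
container 7: place C8 (39 m³), 1 m³ left
container 6: place C9 (14 m³), 3 m³ left
container 8: place C10 (20 m³), 20 m³ left
container 9: place C11 (36 m³), 4 m³ left
container 10: place C12 (30 m³), 10 m³ left
container 11: place C13 (34 m³), 6 m³ left
container 8: place C14 (20 m³), 0 m³ left
container 12: place C15 (30 m³), 10 m³ left
12 containers × 40 m³ = 480 m³; used 394 m³; unused 86 m³.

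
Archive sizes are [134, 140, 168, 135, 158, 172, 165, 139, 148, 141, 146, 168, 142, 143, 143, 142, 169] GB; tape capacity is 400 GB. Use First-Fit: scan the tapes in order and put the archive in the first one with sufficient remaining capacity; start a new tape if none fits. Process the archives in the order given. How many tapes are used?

9

tape 1: place 134 GB, 266 GB left
tape 1: place 140 GB, 126 GB left
tape 2: place 168 GB, 232 GB left
tape 2: place 135 GB, 97 GB left
tape 3: place 158 GB, 242 GB left
tape 3: place 172 GB, 70 GB left
tape 4: place 165 GB, 235 GB left
tape 4: place 139 GB, 96 GB left
tape 5: place 148 GB, 252 GB left
tape 5: place 141 GB, 111 GB left
tape 6: place 146 GB, 254 GB left
tape 6: place 168 GB, 86 GB left
tape 7: place 142 GB, 258 GB left
tape 7: place 143 GB, 115 GB left
tape 8: place 143 GB, 257 GB left
tape 8: place 142 GB, 115 GB left
tape 9: place 169 GB, 231 GB left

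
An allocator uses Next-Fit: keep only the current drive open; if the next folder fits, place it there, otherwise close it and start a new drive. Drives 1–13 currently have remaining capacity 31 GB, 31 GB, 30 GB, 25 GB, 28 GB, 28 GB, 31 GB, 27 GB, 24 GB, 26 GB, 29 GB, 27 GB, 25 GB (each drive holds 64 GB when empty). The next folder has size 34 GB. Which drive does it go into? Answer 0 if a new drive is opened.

Next-Fit only looks at drive 13, which has 25 GB free.
34 GB does not fit, so a new drive is opened.

0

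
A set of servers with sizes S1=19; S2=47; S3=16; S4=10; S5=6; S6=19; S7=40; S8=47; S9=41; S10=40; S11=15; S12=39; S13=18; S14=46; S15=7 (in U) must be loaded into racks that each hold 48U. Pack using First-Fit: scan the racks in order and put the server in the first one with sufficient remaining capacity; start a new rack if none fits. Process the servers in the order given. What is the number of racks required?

10

rack 1: place S1 (19U), 29U left
rack 2: place S2 (47U), 1U left
rack 1: place S3 (16U), 13U left
rack 1: place S4 (10U), 3U left
rack 3: place S5 (6U), 42U left
rack 3: place S6 (19U), 23U left
rack 4: place S7 (40U), 8U left
rack 5: place S8 (47U), 1U left
rack 6: place S9 (41U), 7U left
rack 7: place S10 (40U), 8U left
rack 3: place S11 (15U), 8U left
rack 8: place S12 (39U), 9U left
rack 9: place S13 (18U), 30U left
rack 10: place S14 (46U), 2U left
rack 3: place S15 (7U), 1U left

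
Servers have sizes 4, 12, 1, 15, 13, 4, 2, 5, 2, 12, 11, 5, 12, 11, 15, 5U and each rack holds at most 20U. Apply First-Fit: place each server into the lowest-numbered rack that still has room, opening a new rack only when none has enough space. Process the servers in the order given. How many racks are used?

4U → rack 1 (remaining 16U)
12U → rack 1 (remaining 4U)
1U → rack 1 (remaining 3U)
15U → rack 2 (remaining 5U)
13U → rack 3 (remaining 7U)
4U → rack 2 (remaining 1U)
2U → rack 1 (remaining 1U)
5U → rack 3 (remaining 2U)
2U → rack 3 (remaining 0U)
12U → rack 4 (remaining 8U)
11U → rack 5 (remaining 9U)
5U → rack 4 (remaining 3U)
12U → rack 6 (remaining 8U)
11U → rack 7 (remaining 9U)
15U → rack 8 (remaining 5U)
5U → rack 5 (remaining 4U)
Final racks: [4,12,1,2] [15,4] [13,5,2] [12,5] [11,5] [12] [11] [15].

8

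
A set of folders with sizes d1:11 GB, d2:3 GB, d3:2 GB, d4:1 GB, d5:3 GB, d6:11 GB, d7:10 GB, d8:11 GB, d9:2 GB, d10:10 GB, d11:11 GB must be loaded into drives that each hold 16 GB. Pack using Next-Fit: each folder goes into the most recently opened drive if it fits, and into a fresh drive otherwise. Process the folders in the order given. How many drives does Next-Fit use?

d1 (11 GB) → drive 1 (remaining 5 GB)
d2 (3 GB) → drive 1 (remaining 2 GB)
d3 (2 GB) → drive 1 (remaining 0 GB)
d4 (1 GB) → drive 2 (remaining 15 GB)
d5 (3 GB) → drive 2 (remaining 12 GB)
d6 (11 GB) → drive 2 (remaining 1 GB)
d7 (10 GB) → drive 3 (remaining 6 GB)
d8 (11 GB) → drive 4 (remaining 5 GB)
d9 (2 GB) → drive 4 (remaining 3 GB)
d10 (10 GB) → drive 5 (remaining 6 GB)
d11 (11 GB) → drive 6 (remaining 5 GB)
Final drives: [11,3,2] [1,3,11] [10] [11,2] [10] [11].

6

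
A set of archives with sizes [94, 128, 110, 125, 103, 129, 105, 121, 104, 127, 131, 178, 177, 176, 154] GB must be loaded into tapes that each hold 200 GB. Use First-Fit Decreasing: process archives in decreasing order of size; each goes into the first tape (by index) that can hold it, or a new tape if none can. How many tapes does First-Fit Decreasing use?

Sorted descending: 178, 177, 176, 154, 131, 129, 128, 127, 125, 121, 110, 105, 104, 103, 94.
Put 178 GB in tape 1; 22 GB remain.
Put 177 GB in tape 2; 23 GB remain.
Put 176 GB in tape 3; 24 GB remain.
Put 154 GB in tape 4; 46 GB remain.
Put 131 GB in tape 5; 69 GB remain.
Put 129 GB in tape 6; 71 GB remain.
Put 128 GB in tape 7; 72 GB remain.
Put 127 GB in tape 8; 73 GB remain.
Put 125 GB in tape 9; 75 GB remain.
Put 121 GB in tape 10; 79 GB remain.
Put 110 GB in tape 11; 90 GB remain.
Put 105 GB in tape 12; 95 GB remain.
Put 104 GB in tape 13; 96 GB remain.
Put 103 GB in tape 14; 97 GB remain.
Put 94 GB in tape 12; 1 GB remain.
Final tapes: [178] [177] [176] [154] [131] [129] [128] [127] [125] [121] [110] [105,94] [104] [103].

14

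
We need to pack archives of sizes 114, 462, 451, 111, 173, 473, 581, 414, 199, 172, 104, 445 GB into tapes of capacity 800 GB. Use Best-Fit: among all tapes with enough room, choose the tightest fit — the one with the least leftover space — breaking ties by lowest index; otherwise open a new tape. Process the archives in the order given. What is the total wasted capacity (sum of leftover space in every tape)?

1101

Put 114 GB in tape 1; 686 GB remain.
Put 462 GB in tape 1; 224 GB remain.
Put 451 GB in tape 2; 349 GB remain.
Put 111 GB in tape 1; 113 GB remain.
Put 173 GB in tape 2; 176 GB remain.
Put 473 GB in tape 3; 327 GB remain.
Put 581 GB in tape 4; 219 GB remain.
Put 414 GB in tape 5; 386 GB remain.
Put 199 GB in tape 4; 20 GB remain.
Put 172 GB in tape 2; 4 GB remain.
Put 104 GB in tape 1; 9 GB remain.
Put 445 GB in tape 6; 355 GB remain.
6 tapes × 800 GB = 4800 GB; used 3699 GB; unused 1101 GB.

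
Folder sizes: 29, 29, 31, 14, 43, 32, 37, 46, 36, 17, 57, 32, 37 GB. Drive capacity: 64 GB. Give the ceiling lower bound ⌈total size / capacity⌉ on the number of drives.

Total size = 29 + 29 + 31 + 14 + 43 + 32 + 37 + 46 + 36 + 17 + 57 + 32 + 37 = 440 GB.
⌈440 / 64⌉ = 7.

7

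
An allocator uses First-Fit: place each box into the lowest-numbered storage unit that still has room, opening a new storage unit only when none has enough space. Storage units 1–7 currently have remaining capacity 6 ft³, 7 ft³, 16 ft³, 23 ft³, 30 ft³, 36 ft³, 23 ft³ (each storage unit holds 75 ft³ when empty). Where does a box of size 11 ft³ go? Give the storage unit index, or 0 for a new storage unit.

3

Storage units with room: storage unit 3 (16 ft³), storage unit 4 (23 ft³), storage unit 5 (30 ft³), storage unit 6 (36 ft³), storage unit 7 (23 ft³).
The first with room is storage unit 3.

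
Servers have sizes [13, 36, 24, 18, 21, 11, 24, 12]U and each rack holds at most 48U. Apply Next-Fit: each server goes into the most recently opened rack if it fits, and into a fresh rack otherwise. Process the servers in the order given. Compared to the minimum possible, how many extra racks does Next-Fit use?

1

Next-Fit: [13] [36] [24,18] [21,11] [24,12] → 5 racks.
Total size 159U; any packing needs at least ⌈159/48⌉ = 4 racks.
An optimal packing achieves that bound: [36,12] [24,24] [21,18] [13,11] → 4 racks.
Excess: 5 − 4 = 1.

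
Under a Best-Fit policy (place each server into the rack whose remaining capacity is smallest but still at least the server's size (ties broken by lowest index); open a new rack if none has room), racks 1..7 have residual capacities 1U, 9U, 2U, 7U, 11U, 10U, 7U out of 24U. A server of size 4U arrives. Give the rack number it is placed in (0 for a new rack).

Racks with room: rack 2 (9U), rack 4 (7U), rack 5 (11U), rack 6 (10U), rack 7 (7U).
Tightest fit is rack 4 with 7U free.

4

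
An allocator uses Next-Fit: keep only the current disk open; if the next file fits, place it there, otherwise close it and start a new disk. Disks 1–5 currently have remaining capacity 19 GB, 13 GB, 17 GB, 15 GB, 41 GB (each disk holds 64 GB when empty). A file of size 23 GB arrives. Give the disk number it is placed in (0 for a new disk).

Next-Fit only looks at disk 5, which has 41 GB free.
23 GB fits there.

5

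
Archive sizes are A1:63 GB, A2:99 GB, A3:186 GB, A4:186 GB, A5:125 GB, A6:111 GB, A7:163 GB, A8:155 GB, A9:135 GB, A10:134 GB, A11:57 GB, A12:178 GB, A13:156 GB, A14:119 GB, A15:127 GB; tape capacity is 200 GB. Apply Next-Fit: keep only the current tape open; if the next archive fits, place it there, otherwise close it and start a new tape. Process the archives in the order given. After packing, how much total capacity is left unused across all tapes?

tape 1: place A1 (63 GB), 137 GB left
tape 1: place A2 (99 GB), 38 GB left
tape 2: place A3 (186 GB), 14 GB left
tape 3: place A4 (186 GB), 14 GB left
tape 4: place A5 (125 GB), 75 GB left
tape 5: place A6 (111 GB), 89 GB left
tape 6: place A7 (163 GB), 37 GB left
tape 7: place A8 (155 GB), 45 GB left
tape 8: place A9 (135 GB), 65 GB left
tape 9: place A10 (134 GB), 66 GB left
tape 9: place A11 (57 GB), 9 GB left
tape 10: place A12 (178 GB), 22 GB left
tape 11: place A13 (156 GB), 44 GB left
tape 12: place A14 (119 GB), 81 GB left
tape 13: place A15 (127 GB), 73 GB left
13 tapes × 200 GB = 2600 GB; used 1994 GB; unused 606 GB.

606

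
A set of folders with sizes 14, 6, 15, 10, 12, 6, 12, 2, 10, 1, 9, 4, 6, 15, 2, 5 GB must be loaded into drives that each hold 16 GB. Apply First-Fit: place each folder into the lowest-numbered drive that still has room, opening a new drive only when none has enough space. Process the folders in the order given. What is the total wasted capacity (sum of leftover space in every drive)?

15

drive 1: place 14 GB, 2 GB left
drive 2: place 6 GB, 10 GB left
drive 3: place 15 GB, 1 GB left
drive 2: place 10 GB, 0 GB left
drive 4: place 12 GB, 4 GB left
drive 5: place 6 GB, 10 GB left
drive 6: place 12 GB, 4 GB left
drive 1: place 2 GB, 0 GB left
drive 5: place 10 GB, 0 GB left
drive 3: place 1 GB, 0 GB left
drive 7: place 9 GB, 7 GB left
drive 4: place 4 GB, 0 GB left
drive 7: place 6 GB, 1 GB left
drive 8: place 15 GB, 1 GB left
drive 6: place 2 GB, 2 GB left
drive 9: place 5 GB, 11 GB left
9 drives × 16 GB = 144 GB; used 129 GB; unused 15 GB.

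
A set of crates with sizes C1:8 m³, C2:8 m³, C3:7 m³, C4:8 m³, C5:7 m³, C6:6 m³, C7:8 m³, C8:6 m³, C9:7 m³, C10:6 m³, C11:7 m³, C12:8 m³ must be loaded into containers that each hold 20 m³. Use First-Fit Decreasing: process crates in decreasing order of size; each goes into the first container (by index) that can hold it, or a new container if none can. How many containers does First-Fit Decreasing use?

Sorted descending: 8, 8, 8, 8, 8, 7, 7, 7, 7, 6, 6, 6.
Put 8 m³ in container 1; 12 m³ remain.
Put 8 m³ in container 1; 4 m³ remain.
Put 8 m³ in container 2; 12 m³ remain.
Put 8 m³ in container 2; 4 m³ remain.
Put 8 m³ in container 3; 12 m³ remain.
Put 7 m³ in container 3; 5 m³ remain.
Put 7 m³ in container 4; 13 m³ remain.
Put 7 m³ in container 4; 6 m³ remain.
Put 7 m³ in container 5; 13 m³ remain.
Put 6 m³ in container 4; 0 m³ remain.
Put 6 m³ in container 5; 7 m³ remain.
Put 6 m³ in container 5; 1 m³ remain.

5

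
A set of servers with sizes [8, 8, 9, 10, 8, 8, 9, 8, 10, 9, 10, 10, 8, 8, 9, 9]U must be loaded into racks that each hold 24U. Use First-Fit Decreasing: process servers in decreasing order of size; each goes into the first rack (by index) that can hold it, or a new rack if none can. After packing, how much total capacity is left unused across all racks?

27

Sorted descending: 10, 10, 10, 10, 9, 9, 9, 9, 9, 8, 8, 8, 8, 8, 8, 8.
10U → rack 1 (remaining 14U)
10U → rack 1 (remaining 4U)
10U → rack 2 (remaining 14U)
10U → rack 2 (remaining 4U)
9U → rack 3 (remaining 15U)
9U → rack 3 (remaining 6U)
9U → rack 4 (remaining 15U)
9U → rack 4 (remaining 6U)
9U → rack 5 (remaining 15U)
8U → rack 5 (remaining 7U)
8U → rack 6 (remaining 16U)
8U → rack 6 (remaining 8U)
8U → rack 6 (remaining 0U)
8U → rack 7 (remaining 16U)
8U → rack 7 (remaining 8U)
8U → rack 7 (remaining 0U)
7 racks × 24U = 168U; used 141U; unused 27U.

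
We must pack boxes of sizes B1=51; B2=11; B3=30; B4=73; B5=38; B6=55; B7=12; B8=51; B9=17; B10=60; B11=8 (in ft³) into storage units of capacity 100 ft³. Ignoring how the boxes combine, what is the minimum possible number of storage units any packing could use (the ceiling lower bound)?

5 storage units

Total size = 51 + 11 + 30 + 73 + 38 + 55 + 12 + 51 + 17 + 60 + 8 = 406 ft³.
⌈406 / 100⌉ = 5.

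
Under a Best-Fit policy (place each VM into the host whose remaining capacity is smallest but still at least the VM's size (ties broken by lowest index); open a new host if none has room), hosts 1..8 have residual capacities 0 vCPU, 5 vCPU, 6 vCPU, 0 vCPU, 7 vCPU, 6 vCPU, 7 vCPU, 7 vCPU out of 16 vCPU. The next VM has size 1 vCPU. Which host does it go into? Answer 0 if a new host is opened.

Hosts with room: host 2 (5 vCPU), host 3 (6 vCPU), host 5 (7 vCPU), host 6 (6 vCPU), host 7 (7 vCPU), host 8 (7 vCPU).
Tightest fit is host 2 with 5 vCPU free.

2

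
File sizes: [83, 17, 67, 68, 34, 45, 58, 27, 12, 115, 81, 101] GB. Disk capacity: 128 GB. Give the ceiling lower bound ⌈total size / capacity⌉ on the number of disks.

Total size = 83 + 17 + 67 + 68 + 34 + 45 + 58 + 27 + 12 + 115 + 81 + 101 = 708 GB.
⌈708 / 128⌉ = 6.

6 disks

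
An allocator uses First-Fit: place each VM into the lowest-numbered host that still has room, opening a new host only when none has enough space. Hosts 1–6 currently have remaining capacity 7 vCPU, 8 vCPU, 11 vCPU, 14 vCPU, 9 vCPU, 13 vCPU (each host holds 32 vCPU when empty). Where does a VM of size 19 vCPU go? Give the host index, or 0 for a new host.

0

No host has ≥ 19 vCPU free, so a new host is opened.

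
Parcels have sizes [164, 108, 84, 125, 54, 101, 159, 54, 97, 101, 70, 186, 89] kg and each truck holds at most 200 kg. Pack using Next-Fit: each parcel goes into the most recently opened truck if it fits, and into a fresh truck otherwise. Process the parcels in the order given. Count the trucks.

truck 1: place 164 kg, 36 kg left
truck 2: place 108 kg, 92 kg left
truck 2: place 84 kg, 8 kg left
truck 3: place 125 kg, 75 kg left
truck 3: place 54 kg, 21 kg left
truck 4: place 101 kg, 99 kg left
truck 5: place 159 kg, 41 kg left
truck 6: place 54 kg, 146 kg left
truck 6: place 97 kg, 49 kg left
truck 7: place 101 kg, 99 kg left
truck 7: place 70 kg, 29 kg left
truck 8: place 186 kg, 14 kg left
truck 9: place 89 kg, 111 kg left

9 trucks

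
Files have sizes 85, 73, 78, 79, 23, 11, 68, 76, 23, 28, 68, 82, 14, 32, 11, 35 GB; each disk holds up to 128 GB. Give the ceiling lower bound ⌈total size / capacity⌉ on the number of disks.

Total size = 85 + 73 + 78 + 79 + 23 + 11 + 68 + 76 + 23 + 28 + 68 + 82 + 14 + 32 + 11 + 35 = 786 GB.
⌈786 / 128⌉ = 7.

7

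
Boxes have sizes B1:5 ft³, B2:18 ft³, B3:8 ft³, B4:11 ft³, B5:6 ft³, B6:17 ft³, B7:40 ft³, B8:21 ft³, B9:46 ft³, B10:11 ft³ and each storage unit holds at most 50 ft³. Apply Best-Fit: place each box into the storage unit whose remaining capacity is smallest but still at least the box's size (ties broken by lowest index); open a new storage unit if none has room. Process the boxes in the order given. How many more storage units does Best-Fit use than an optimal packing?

0

Best-Fit: [5,18,8,11,6] [17,21,11] [40] [46] → 4 storage units.
Total size 183 ft³; any packing needs at least ⌈183/50⌉ = 4 storage units.
So 4 is already optimal.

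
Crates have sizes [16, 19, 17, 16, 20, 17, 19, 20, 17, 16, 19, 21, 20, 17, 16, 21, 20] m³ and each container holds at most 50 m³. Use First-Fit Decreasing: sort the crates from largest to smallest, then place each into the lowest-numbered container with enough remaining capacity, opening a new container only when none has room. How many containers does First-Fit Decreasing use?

8 containers

Sorted descending: 21, 21, 20, 20, 20, 20, 19, 19, 19, 17, 17, 17, 17, 16, 16, 16, 16.
container 1: place 21 m³, 29 m³ left
container 1: place 21 m³, 8 m³ left
container 2: place 20 m³, 30 m³ left
container 2: place 20 m³, 10 m³ left
container 3: place 20 m³, 30 m³ left
container 3: place 20 m³, 10 m³ left
container 4: place 19 m³, 31 m³ left
container 4: place 19 m³, 12 m³ left
container 5: place 19 m³, 31 m³ left
container 5: place 17 m³, 14 m³ left
container 6: place 17 m³, 33 m³ left
container 6: place 17 m³, 16 m³ left
container 7: place 17 m³, 33 m³ left
container 6: place 16 m³, 0 m³ left
container 7: place 16 m³, 17 m³ left
container 7: place 16 m³, 1 m³ left
container 8: place 16 m³, 34 m³ left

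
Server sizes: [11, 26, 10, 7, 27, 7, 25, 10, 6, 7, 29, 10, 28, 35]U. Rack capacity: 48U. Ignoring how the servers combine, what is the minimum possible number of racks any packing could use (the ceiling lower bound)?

Total size = 11 + 26 + 10 + 7 + 27 + 7 + 25 + 10 + 6 + 7 + 29 + 10 + 28 + 35 = 238U.
⌈238 / 48⌉ = 5.

5 racks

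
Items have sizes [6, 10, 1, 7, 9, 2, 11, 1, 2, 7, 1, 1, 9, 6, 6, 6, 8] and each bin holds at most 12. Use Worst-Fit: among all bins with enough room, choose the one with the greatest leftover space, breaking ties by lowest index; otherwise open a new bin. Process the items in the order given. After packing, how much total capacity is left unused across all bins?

bin 1: place 6, 6 left
bin 2: place 10, 2 left
bin 1: place 1, 5 left
bin 3: place 7, 5 left
bin 4: place 9, 3 left
bin 1: place 2, 3 left
bin 5: place 11, 1 left
bin 3: place 1, 4 left
bin 3: place 2, 2 left
bin 6: place 7, 5 left
bin 6: place 1, 4 left
bin 6: place 1, 3 left
bin 7: place 9, 3 left
bin 8: place 6, 6 left
bin 8: place 6, 0 left
bin 9: place 6, 6 left
bin 10: place 8, 4 left
10 bins × 12 = 120; used 93; unused 27.

27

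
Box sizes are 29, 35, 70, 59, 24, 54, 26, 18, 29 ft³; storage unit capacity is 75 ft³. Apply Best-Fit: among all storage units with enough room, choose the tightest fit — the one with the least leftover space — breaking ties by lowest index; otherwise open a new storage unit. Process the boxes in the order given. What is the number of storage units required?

6 storage units

storage unit 1: place 29 ft³, 46 ft³ left
storage unit 1: place 35 ft³, 11 ft³ left
storage unit 2: place 70 ft³, 5 ft³ left
storage unit 3: place 59 ft³, 16 ft³ left
storage unit 4: place 24 ft³, 51 ft³ left
storage unit 5: place 54 ft³, 21 ft³ left
storage unit 4: place 26 ft³, 25 ft³ left
storage unit 5: place 18 ft³, 3 ft³ left
storage unit 6: place 29 ft³, 46 ft³ left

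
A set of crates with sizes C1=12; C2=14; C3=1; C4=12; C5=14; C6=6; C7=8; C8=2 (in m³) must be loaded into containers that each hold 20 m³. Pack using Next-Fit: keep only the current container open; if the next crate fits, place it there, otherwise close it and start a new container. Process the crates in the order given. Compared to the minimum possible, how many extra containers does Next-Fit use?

Next-Fit: [12] [14,1] [12] [14,6] [8,2] → 5 containers.
Total size 69 m³; any packing needs at least ⌈69/20⌉ = 4 containers.
An optimal packing achieves that bound: [14,6] [14,2,1] [12,8] [12] → 4 containers.
Excess: 5 − 4 = 1.

1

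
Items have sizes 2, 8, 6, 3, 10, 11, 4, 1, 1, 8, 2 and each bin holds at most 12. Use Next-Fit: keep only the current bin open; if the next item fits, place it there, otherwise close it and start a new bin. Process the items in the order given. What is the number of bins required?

Put 2 in bin 1; 10 remain.
Put 8 in bin 1; 2 remain.
Put 6 in bin 2; 6 remain.
Put 3 in bin 2; 3 remain.
Put 10 in bin 3; 2 remain.
Put 11 in bin 4; 1 remain.
Put 4 in bin 5; 8 remain.
Put 1 in bin 5; 7 remain.
Put 1 in bin 5; 6 remain.
Put 8 in bin 6; 4 remain.
Put 2 in bin 6; 2 remain.
Final bins: [2,8] [6,3] [10] [11] [4,1,1] [8,2].

6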